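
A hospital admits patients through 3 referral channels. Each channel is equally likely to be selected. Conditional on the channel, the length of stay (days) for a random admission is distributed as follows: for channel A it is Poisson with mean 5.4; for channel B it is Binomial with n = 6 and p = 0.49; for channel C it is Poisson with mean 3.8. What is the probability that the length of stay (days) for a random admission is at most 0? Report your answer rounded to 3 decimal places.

0.015

Conditional on each channel, P(X ≤ 0): A: 0.00451658; B: 0.0175963; C: 0.0223708.
By total probability, P(X ≤ 0) = 0.333333·0.00451658 + 0.333333·0.0175963 + 0.333333·0.0223708 = 0.0148279.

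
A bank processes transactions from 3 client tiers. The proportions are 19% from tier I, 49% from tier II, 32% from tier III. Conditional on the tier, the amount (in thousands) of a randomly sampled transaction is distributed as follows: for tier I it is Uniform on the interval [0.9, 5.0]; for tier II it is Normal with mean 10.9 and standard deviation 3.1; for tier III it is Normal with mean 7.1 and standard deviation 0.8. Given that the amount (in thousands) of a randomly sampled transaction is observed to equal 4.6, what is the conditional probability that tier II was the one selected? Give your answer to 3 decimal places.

Likelihoods f(4.6 | ·): I: 0.243902; II: 0.0163198; III: 0.00377782.
Posterior ∝ prior × likelihood. Numerator for II: 0.49·0.0163198 = 0.00799669.
Normalizing constant: 0.19·0.243902 + 0.49·0.0163198 + 0.32·0.00377782 = 0.0555471.
P(II | observation) = 0.00799669 / 0.0555471 = 0.143963.

0.144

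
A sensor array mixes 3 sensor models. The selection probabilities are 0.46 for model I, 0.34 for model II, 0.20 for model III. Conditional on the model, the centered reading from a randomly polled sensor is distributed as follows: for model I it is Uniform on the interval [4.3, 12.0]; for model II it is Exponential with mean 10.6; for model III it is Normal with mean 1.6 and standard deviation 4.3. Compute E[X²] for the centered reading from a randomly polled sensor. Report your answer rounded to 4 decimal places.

For each component E[X²] = Var + (mean)², giving I: 71.3633; II: 224.72; III: 21.05.
Overall E[X²] = 0.46·71.3633 + 0.34·224.72 + 0.2·21.05 = 113.442.

113.4419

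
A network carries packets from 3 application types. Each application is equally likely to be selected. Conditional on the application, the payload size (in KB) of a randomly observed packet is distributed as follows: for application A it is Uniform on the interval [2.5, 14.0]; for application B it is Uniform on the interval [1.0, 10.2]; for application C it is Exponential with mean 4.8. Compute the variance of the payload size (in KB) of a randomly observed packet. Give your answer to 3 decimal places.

15.879

Per component, A: μ=8.25, E[X²]=79.0833; B: μ=5.6, E[X²]=38.4133; C: μ=4.8, E[X²]=46.08.
E[X] = 0.333333·8.25 + 0.333333·5.6 + 0.333333·4.8 = 6.21667.
E[X²] = 0.333333·79.0833 + 0.333333·38.4133 + 0.333333·46.08 = 54.5256.
Var(X) = E[X²] − (E[X])² = 54.5256 − 38.6469 = 15.8786.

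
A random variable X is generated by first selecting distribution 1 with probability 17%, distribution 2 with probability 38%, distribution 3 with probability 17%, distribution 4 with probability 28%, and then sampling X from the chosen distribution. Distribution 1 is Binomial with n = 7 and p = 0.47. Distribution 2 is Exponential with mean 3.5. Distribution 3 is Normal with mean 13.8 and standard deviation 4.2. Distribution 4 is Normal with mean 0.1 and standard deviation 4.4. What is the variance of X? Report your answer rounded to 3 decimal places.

34.068

Per component, 1: μ=3.29, E[X²]=12.5678; 2: μ=3.5, E[X²]=24.5; 3: μ=13.8, E[X²]=208.08; 4: μ=0.1, E[X²]=19.37.
E[X] = 0.17·3.29 + 0.38·3.5 + 0.17·13.8 + 0.28·0.1 = 4.2633.
E[X²] = 0.17·12.5678 + 0.38·24.5 + 0.17·208.08 + 0.28·19.37 = 52.2437.
Var(X) = E[X²] − (E[X])² = 52.2437 − 18.1757 = 34.068.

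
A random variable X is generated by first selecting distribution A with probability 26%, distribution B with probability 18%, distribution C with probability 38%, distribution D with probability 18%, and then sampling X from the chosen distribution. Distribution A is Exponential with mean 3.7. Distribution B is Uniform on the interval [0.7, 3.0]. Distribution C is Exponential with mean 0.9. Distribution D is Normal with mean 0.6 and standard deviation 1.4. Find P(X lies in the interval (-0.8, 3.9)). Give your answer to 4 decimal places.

0.8742

Conditional on each component, P(-0.8 < X < 3.9): A: 0.651478; B: 1; C: 0.986876; D: 0.832137.
By total probability, P(-0.8 < X < 3.9) = 0.26·0.651478 + 0.18·1 + 0.38·0.986876 + 0.18·0.832137 = 0.874182.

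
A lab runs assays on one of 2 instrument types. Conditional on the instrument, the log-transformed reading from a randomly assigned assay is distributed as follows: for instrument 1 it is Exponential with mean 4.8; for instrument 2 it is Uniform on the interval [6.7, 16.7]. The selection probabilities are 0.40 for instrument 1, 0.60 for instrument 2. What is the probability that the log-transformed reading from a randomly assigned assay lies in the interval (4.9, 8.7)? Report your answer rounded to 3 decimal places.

0.199

Conditional on each instrument, P(4.9 < X < 8.7): 1: 0.197049; 2: 0.2.
By total probability, P(4.9 < X < 8.7) = 0.4·0.197049 + 0.6·0.2 = 0.19882.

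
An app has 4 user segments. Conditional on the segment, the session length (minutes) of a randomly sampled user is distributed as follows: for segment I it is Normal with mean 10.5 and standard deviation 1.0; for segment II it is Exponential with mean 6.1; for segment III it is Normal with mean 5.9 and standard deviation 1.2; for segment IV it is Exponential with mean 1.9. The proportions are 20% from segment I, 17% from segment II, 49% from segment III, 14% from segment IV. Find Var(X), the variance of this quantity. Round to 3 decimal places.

Per component, I: μ=10.5, E[X²]=111.25; II: μ=6.1, E[X²]=74.42; III: μ=5.9, E[X²]=36.25; IV: μ=1.9, E[X²]=7.22.
E[X] = 0.2·10.5 + 0.17·6.1 + 0.49·5.9 + 0.14·1.9 = 6.294.
E[X²] = 0.2·111.25 + 0.17·74.42 + 0.49·36.25 + 0.14·7.22 = 53.6747.
Var(X) = E[X²] − (E[X])² = 53.6747 − 39.6144 = 14.0603.

14.060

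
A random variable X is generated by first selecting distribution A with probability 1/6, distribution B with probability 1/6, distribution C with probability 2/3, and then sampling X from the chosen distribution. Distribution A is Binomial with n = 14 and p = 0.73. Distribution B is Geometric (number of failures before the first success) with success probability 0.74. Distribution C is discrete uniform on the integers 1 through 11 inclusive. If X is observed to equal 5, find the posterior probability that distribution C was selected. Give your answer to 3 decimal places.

0.989

Likelihoods P(X=5 | ·): A: 0.00316484; B: 0.000879222; C: 0.0909091.
Posterior ∝ prior × likelihood. Numerator for C: 0.666667·0.0909091 = 0.0606061.
Normalizing constant: 0.166667·0.00316484 + 0.166667·0.000879222 + 0.666667·0.0909091 = 0.0612801.
P(C | observation) = 0.0606061 / 0.0612801 = 0.989001.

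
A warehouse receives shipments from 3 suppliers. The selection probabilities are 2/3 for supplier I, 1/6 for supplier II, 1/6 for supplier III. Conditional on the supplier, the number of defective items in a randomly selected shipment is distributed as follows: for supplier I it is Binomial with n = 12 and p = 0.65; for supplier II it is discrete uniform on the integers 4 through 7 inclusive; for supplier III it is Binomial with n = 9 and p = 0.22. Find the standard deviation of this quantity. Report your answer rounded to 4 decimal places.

Per component, I: μ=7.8, E[X²]=63.57; II: μ=5.5, E[X²]=31.5; III: μ=1.98, E[X²]=5.4648.
E[X] = 0.666667·7.8 + 0.166667·5.5 + 0.166667·1.98 = 6.44667.
E[X²] = 0.666667·63.57 + 0.166667·31.5 + 0.166667·5.4648 = 48.5408.
Var(X) = E[X²] − (E[X])² = 48.5408 − 41.5595 = 6.98129.
SD(X) = √6.98129 = 2.64221.

2.6422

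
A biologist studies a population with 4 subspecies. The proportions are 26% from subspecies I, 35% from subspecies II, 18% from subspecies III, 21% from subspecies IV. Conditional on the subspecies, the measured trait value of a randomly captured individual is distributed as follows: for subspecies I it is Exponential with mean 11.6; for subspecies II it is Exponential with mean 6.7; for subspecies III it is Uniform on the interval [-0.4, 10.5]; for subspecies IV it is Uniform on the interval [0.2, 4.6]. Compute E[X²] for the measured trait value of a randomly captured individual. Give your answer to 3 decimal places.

For each component E[X²] = Var + (mean)², giving I: 269.12; II: 89.78; III: 35.4033; IV: 7.37333.
Overall E[X²] = 0.26·269.12 + 0.35·89.78 + 0.18·35.4033 + 0.21·7.37333 = 109.315.

109.315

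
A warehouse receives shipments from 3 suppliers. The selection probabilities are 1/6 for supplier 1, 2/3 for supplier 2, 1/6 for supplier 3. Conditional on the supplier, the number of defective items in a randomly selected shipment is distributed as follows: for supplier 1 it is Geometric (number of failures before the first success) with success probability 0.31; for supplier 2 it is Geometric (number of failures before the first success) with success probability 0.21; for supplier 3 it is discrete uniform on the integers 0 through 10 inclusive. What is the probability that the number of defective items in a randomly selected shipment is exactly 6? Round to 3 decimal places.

0.055

Conditional on each supplier, P(X = 6): 1: 0.0334546; 2: 0.0510484; 3: 0.0909091.
By total probability, P(X = 6) = 0.166667·0.0334546 + 0.666667·0.0510484 + 0.166667·0.0909091 = 0.0547595.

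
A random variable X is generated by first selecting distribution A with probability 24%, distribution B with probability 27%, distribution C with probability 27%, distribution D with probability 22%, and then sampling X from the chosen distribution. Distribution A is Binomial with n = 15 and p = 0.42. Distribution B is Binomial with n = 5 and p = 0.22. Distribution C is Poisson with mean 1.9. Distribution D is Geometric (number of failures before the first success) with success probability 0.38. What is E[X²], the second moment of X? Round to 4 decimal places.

For each component E[X²] = Var + (mean)², giving A: 43.344; B: 2.068; C: 5.51; D: 6.95568.
Overall E[X²] = 0.24·43.344 + 0.27·2.068 + 0.27·5.51 + 0.22·6.95568 = 13.9789.

13.9789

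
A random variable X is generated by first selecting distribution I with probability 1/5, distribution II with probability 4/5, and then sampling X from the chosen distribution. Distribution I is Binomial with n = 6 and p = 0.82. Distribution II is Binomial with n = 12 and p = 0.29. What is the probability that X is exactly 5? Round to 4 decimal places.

0.1983

Conditional on each component, P(X = 5): I: 0.400399; II: 0.147749.
By total probability, P(X = 5) = 0.2·0.400399 + 0.8·0.147749 = 0.198279.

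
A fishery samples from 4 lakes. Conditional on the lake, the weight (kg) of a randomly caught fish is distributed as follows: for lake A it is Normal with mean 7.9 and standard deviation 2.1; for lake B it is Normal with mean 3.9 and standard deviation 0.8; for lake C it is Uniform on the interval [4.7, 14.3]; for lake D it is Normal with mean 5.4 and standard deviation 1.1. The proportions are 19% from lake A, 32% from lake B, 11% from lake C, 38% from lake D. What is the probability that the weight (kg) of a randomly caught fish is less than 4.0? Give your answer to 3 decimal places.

Conditional on each lake, P(X < 4.0): A: 0.0316454; B: 0.549738; C: 0; D: 0.101557.
By total probability, P(X < 4.0) = 0.19·0.0316454 + 0.32·0.549738 + 0.11·0 + 0.38·0.101557 = 0.220521.

0.221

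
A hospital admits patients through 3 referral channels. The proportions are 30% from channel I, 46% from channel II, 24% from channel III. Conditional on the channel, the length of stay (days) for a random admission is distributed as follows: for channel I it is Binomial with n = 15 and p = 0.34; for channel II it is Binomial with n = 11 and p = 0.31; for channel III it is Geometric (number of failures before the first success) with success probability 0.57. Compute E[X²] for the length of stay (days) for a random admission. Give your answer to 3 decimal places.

For each component E[X²] = Var + (mean)², giving I: 29.376; II: 13.981; III: 1.89258.
Overall E[X²] = 0.3·29.376 + 0.46·13.981 + 0.24·1.89258 = 15.6983.

15.698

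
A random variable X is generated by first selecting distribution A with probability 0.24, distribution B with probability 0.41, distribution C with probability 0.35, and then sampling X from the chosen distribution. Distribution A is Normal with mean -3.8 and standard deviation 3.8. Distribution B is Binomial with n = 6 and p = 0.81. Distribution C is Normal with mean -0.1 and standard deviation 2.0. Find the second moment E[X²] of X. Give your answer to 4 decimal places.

For each component E[X²] = Var + (mean)², giving A: 28.88; B: 24.543; C: 4.01.
Overall E[X²] = 0.24·28.88 + 0.41·24.543 + 0.35·4.01 = 18.3973.

18.3973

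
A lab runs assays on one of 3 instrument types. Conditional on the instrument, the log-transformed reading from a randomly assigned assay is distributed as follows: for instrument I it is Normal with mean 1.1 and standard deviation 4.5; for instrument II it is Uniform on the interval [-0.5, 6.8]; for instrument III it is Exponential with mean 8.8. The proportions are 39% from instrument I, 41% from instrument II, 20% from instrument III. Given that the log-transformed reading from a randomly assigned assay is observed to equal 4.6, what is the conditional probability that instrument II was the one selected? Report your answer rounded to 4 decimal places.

Likelihoods f(4.6 | ·): I: 0.0655144; II: 0.136986; III: 0.0673752.
Posterior ∝ prior × likelihood. Numerator for II: 0.41·0.136986 = 0.0561644.
Normalizing constant: 0.39·0.0655144 + 0.41·0.136986 + 0.2·0.0673752 = 0.09519.
P(II | observation) = 0.0561644 / 0.09519 = 0.590024.

0.5900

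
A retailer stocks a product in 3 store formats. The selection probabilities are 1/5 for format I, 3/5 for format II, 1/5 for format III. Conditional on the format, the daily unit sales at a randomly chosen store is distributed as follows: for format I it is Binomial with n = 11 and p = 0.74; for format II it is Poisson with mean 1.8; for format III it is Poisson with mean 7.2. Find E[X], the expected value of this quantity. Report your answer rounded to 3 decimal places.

4.148

Component means — I: 8.14; II: 1.8; III: 7.2.
E[X] = 0.2·8.14 + 0.6·1.8 + 0.2·7.2 = 4.148.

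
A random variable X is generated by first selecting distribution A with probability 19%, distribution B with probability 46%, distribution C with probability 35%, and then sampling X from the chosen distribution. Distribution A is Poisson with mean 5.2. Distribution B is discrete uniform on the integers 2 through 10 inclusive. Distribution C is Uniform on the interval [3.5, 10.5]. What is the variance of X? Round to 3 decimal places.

5.916

Per component, A: μ=5.2, E[X²]=32.24; B: μ=6, E[X²]=42.6667; C: μ=7, E[X²]=53.0833.
E[X] = 0.19·5.2 + 0.46·6 + 0.35·7 = 6.198.
E[X²] = 0.19·32.24 + 0.46·42.6667 + 0.35·53.0833 = 44.3314.
Var(X) = E[X²] − (E[X])² = 44.3314 − 38.4152 = 5.91623.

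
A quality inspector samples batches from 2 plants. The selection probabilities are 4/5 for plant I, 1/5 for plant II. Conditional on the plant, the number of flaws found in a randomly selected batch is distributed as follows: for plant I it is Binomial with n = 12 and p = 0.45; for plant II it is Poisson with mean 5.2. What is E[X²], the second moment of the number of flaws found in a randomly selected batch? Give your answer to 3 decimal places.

For each component E[X²] = Var + (mean)², giving I: 32.13; II: 32.24.
Overall E[X²] = 0.8·32.13 + 0.2·32.24 = 32.152.

32.152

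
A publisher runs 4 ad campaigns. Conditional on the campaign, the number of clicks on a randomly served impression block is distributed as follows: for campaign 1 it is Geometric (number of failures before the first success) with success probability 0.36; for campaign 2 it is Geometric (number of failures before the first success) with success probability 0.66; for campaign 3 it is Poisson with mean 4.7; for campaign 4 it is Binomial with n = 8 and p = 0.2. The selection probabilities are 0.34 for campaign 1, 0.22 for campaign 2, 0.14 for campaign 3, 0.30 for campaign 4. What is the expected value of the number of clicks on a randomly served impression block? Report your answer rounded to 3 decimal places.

1.856

Component means — 1: 1.77778; 2: 0.515152; 3: 4.7; 4: 1.6.
E[X] = 0.34·1.77778 + 0.22·0.515152 + 0.14·4.7 + 0.3·1.6 = 1.85578.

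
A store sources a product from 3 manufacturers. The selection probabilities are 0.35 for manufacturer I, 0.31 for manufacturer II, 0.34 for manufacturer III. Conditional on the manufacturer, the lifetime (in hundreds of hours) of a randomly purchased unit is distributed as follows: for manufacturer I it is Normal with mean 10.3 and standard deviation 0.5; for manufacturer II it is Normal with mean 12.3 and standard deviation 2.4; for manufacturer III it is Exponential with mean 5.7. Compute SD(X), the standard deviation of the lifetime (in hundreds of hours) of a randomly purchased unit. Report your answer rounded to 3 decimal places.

Per component, I: μ=10.3, E[X²]=106.34; II: μ=12.3, E[X²]=157.05; III: μ=5.7, E[X²]=64.98.
E[X] = 0.35·10.3 + 0.31·12.3 + 0.34·5.7 = 9.356.
E[X²] = 0.35·106.34 + 0.31·157.05 + 0.34·64.98 = 107.998.
Var(X) = E[X²] − (E[X])² = 107.998 − 87.5347 = 20.463.
SD(X) = √20.463 = 4.5236.

4.524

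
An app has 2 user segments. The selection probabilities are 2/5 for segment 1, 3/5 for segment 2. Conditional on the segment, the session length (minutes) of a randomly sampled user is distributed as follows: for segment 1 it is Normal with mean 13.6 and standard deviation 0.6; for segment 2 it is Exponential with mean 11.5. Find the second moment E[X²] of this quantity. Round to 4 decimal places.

232.8280

For each component E[X²] = Var + (mean)², giving 1: 185.32; 2: 264.5.
Overall E[X²] = 0.4·185.32 + 0.6·264.5 = 232.828.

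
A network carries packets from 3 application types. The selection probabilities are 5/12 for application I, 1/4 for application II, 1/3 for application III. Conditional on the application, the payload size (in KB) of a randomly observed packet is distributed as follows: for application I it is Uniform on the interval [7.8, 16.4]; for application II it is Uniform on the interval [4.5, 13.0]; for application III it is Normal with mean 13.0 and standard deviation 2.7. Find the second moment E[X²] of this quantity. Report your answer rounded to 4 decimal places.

For each component E[X²] = Var + (mean)², giving I: 152.573; II: 82.5833; III: 176.29.
Overall E[X²] = 0.416667·152.573 + 0.25·82.5833 + 0.333333·176.29 = 142.981.

142.9814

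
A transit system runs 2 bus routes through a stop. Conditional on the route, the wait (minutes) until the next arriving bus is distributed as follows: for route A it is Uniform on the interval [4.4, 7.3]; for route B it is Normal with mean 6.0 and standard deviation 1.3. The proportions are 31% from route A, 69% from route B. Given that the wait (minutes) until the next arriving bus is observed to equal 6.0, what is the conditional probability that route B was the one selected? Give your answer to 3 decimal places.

0.665

Likelihoods f(6.0 | ·): A: 0.344828; B: 0.306879.
Posterior ∝ prior × likelihood. Numerator for B: 0.69·0.306879 = 0.211746.
Normalizing constant: 0.31·0.344828 + 0.69·0.306879 = 0.318643.
P(B | observation) = 0.211746 / 0.318643 = 0.664525.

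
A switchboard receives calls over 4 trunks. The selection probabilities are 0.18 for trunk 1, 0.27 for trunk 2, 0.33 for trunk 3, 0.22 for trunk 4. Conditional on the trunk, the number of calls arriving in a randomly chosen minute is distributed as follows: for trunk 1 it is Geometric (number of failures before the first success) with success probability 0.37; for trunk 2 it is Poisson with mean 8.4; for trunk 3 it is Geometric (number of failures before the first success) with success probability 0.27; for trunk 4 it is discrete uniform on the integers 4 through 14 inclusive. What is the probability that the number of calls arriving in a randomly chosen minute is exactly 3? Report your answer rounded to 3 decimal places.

0.057

Conditional on each trunk, P(X = 3): 1: 0.0925174; 2: 0.0222133; 3: 0.105035; 4: 0.
By total probability, P(X = 3) = 0.18·0.0925174 + 0.27·0.0222133 + 0.33·0.105035 + 0.22·0 = 0.0573121.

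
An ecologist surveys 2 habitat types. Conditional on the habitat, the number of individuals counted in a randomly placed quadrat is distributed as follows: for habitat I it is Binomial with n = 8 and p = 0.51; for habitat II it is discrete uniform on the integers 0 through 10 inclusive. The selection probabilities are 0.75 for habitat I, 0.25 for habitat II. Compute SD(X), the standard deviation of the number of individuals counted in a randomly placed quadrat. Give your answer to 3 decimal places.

Per component, I: μ=4.08, E[X²]=18.6456; II: μ=5, E[X²]=35.
E[X] = 0.75·4.08 + 0.25·5 = 4.31.
E[X²] = 0.75·18.6456 + 0.25·35 = 22.7342.
Var(X) = E[X²] − (E[X])² = 22.7342 − 18.5761 = 4.1581.
SD(X) = √4.1581 = 2.03914.

2.039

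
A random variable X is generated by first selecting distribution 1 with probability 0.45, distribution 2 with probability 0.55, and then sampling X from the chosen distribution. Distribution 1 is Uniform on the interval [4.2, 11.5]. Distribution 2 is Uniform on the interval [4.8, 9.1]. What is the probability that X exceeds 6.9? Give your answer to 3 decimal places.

0.565

Conditional on each component, P(X > 6.9): 1: 0.630137; 2: 0.511628.
By total probability, P(X > 6.9) = 0.45·0.630137 + 0.55·0.511628 = 0.564957.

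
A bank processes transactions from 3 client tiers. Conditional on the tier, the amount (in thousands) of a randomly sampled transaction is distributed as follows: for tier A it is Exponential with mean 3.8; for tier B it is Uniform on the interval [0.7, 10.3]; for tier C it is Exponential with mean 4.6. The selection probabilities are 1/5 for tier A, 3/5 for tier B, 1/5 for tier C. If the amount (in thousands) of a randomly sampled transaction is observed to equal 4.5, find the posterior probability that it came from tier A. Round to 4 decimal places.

Likelihoods f(4.5 | ·): A: 0.0805231; B: 0.104167; C: 0.0817314.
Posterior ∝ prior × likelihood. Numerator for A: 0.2·0.0805231 = 0.0161046.
Normalizing constant: 0.2·0.0805231 + 0.6·0.104167 + 0.2·0.0817314 = 0.0949509.
P(A | observation) = 0.0161046 / 0.0949509 = 0.16961.

0.1696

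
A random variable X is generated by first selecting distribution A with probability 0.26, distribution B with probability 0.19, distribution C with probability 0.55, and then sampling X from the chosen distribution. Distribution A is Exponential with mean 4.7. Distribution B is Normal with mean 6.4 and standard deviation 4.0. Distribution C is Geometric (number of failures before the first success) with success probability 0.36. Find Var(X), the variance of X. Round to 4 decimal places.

15.0960

Per component, A: μ=4.7, E[X²]=44.18; B: μ=6.4, E[X²]=56.96; C: μ=1.77778, E[X²]=8.09877.
E[X] = 0.26·4.7 + 0.19·6.4 + 0.55·1.77778 = 3.41578.
E[X²] = 0.26·44.18 + 0.19·56.96 + 0.55·8.09877 = 26.7635.
Var(X) = E[X²] − (E[X])² = 26.7635 − 11.6675 = 15.096.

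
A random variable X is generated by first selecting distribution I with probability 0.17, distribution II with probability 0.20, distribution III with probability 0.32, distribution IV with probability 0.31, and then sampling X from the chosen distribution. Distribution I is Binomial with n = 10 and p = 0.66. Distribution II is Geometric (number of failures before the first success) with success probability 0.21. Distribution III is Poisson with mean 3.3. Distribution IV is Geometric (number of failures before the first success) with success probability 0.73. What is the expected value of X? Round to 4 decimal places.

Component means — I: 6.6; II: 3.7619; III: 3.3; IV: 0.369863.
E[X] = 0.17·6.6 + 0.2·3.7619 + 0.32·3.3 + 0.31·0.369863 = 3.04504.

3.0450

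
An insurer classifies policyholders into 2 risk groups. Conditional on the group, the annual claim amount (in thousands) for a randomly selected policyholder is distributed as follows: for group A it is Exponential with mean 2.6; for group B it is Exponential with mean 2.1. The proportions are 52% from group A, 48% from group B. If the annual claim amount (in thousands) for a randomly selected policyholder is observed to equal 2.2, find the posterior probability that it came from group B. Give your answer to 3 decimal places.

0.483

Likelihoods f(2.2 | ·): A: 0.165024; B: 0.167034.
Posterior ∝ prior × likelihood. Numerator for B: 0.48·0.167034 = 0.0801764.
Normalizing constant: 0.52·0.165024 + 0.48·0.167034 = 0.165989.
P(B | observation) = 0.0801764 / 0.165989 = 0.483023.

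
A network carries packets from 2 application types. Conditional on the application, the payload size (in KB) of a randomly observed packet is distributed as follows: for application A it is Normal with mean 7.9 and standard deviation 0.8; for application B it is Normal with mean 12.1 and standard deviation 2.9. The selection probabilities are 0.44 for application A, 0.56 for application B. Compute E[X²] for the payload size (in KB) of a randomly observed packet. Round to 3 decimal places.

For each component E[X²] = Var + (mean)², giving A: 63.05; B: 154.82.
Overall E[X²] = 0.44·63.05 + 0.56·154.82 = 114.441.

114.441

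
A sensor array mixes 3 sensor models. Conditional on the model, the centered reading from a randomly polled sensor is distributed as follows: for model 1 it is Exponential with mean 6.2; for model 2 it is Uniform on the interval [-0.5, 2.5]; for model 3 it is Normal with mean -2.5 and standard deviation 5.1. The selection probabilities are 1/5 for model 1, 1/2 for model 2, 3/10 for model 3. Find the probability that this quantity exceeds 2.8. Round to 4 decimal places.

Conditional on each model, P(X > 2.8): 1: 0.636601; 2: 0; 3: 0.149352.
By total probability, P(X > 2.8) = 0.2·0.636601 + 0.5·0 + 0.3·0.149352 = 0.172126.

0.1721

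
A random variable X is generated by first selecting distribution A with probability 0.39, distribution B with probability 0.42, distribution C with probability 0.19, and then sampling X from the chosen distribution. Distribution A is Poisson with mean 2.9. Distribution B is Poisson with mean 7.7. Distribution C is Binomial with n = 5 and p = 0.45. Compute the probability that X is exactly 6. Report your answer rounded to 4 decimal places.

0.0728

Conditional on each component, P(X = 6): A: 0.0454571; B: 0.131082; C: 0.
By total probability, P(X = 6) = 0.39·0.0454571 + 0.42·0.131082 + 0.19·0 = 0.0727829.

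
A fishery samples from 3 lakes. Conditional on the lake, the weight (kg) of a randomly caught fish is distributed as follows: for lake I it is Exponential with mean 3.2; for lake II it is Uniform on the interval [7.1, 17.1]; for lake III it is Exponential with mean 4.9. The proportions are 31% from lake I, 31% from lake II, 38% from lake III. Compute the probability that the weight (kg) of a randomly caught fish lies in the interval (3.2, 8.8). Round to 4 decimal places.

0.2816

Conditional on each lake, P(3.2 < X < 8.8): I: 0.303952; II: 0.17; III: 0.354475.
By total probability, P(3.2 < X < 8.8) = 0.31·0.303952 + 0.31·0.17 + 0.38·0.354475 = 0.281626.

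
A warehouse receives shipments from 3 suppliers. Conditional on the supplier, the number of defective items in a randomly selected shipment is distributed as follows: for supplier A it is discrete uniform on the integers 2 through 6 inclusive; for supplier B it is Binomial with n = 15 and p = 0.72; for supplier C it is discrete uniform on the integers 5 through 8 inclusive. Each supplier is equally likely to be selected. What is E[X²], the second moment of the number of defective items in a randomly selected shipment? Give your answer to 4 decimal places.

For each component E[X²] = Var + (mean)², giving A: 18; B: 119.664; C: 43.5.
Overall E[X²] = 0.333333·18 + 0.333333·119.664 + 0.333333·43.5 = 60.388.

60.3880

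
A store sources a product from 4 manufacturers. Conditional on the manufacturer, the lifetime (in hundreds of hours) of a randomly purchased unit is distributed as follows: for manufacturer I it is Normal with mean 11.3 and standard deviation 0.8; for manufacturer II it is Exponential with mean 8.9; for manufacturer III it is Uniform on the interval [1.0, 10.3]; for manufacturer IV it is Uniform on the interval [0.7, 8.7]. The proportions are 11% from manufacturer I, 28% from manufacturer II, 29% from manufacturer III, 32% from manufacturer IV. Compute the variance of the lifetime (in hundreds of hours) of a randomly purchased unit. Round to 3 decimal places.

31.297

Per component, I: μ=11.3, E[X²]=128.33; II: μ=8.9, E[X²]=158.42; III: μ=5.65, E[X²]=39.13; IV: μ=4.7, E[X²]=27.4233.
E[X] = 0.11·11.3 + 0.28·8.9 + 0.29·5.65 + 0.32·4.7 = 6.8775.
E[X²] = 0.11·128.33 + 0.28·158.42 + 0.29·39.13 + 0.32·27.4233 = 78.5971.
Var(X) = E[X²] − (E[X])² = 78.5971 − 47.3 = 31.2971.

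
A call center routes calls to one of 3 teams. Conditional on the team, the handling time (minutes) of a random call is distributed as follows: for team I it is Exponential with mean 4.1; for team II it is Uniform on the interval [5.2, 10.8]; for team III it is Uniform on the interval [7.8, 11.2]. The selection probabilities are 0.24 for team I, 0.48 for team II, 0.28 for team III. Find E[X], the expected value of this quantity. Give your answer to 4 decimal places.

7.4840

Component means — I: 4.1; II: 8; III: 9.5.
E[X] = 0.24·4.1 + 0.48·8 + 0.28·9.5 = 7.484.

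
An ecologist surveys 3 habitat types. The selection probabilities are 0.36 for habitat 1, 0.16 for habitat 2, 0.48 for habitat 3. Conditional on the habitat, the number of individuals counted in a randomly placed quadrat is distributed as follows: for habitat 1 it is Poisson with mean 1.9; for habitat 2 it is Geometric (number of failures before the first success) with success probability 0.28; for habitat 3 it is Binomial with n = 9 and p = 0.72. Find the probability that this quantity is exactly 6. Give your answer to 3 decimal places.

0.133

Conditional on each habitat, P(X = 6): 1: 0.00977304; 2: 0.0390079; 3: 0.256891.
By total probability, P(X = 6) = 0.36·0.00977304 + 0.16·0.0390079 + 0.48·0.256891 = 0.133067.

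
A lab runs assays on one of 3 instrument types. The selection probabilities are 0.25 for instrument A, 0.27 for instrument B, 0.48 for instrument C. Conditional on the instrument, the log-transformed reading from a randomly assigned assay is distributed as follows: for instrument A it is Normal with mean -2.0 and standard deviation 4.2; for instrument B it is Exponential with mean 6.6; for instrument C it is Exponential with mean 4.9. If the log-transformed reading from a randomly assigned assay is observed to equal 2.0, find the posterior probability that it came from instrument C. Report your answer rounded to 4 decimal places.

0.5898

Likelihoods f(2.0 | ·): A: 0.0603534; B: 0.111906; C: 0.135688.
Posterior ∝ prior × likelihood. Numerator for C: 0.48·0.135688 = 0.0651302.
Normalizing constant: 0.25·0.0603534 + 0.27·0.111906 + 0.48·0.135688 = 0.110433.
P(C | observation) = 0.0651302 / 0.110433 = 0.589771.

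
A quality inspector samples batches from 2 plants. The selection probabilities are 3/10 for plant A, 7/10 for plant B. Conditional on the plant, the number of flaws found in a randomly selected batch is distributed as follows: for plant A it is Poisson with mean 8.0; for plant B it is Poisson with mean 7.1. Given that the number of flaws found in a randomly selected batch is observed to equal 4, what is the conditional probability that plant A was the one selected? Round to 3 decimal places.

Likelihoods P(X=4 | ·): A: 0.0572523; B: 0.0873638.
Posterior ∝ prior × likelihood. Numerator for A: 0.3·0.0572523 = 0.0171757.
Normalizing constant: 0.3·0.0572523 + 0.7·0.0873638 = 0.0783303.
P(A | observation) = 0.0171757 / 0.0783303 = 0.219273.

0.219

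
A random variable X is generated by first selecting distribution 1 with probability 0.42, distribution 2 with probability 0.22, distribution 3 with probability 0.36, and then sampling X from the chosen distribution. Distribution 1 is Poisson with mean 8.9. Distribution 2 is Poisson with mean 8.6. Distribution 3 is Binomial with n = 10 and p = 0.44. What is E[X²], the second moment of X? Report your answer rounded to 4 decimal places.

For each component E[X²] = Var + (mean)², giving 1: 88.11; 2: 82.56; 3: 21.824.
Overall E[X²] = 0.42·88.11 + 0.22·82.56 + 0.36·21.824 = 63.026.

63.0260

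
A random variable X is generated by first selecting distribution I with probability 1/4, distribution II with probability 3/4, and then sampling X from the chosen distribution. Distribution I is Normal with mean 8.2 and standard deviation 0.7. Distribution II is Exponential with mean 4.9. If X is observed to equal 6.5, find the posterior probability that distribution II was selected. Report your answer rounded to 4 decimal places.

0.8448

Likelihoods f(6.5 | ·): I: 0.0298598; II: 0.0541625.
Posterior ∝ prior × likelihood. Numerator for II: 0.75·0.0541625 = 0.0406219.
Normalizing constant: 0.25·0.0298598 + 0.75·0.0541625 = 0.0480868.
P(II | observation) = 0.0406219 / 0.0480868 = 0.844761.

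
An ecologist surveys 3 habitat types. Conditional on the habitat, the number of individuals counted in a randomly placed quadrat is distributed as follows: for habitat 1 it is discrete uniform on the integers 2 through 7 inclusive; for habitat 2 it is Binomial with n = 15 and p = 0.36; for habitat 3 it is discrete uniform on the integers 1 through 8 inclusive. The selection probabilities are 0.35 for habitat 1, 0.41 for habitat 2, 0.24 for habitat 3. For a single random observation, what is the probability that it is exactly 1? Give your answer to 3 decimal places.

0.034

Conditional on each habitat, P(X = 1): 1: 0; 2: 0.0104451; 3: 0.125.
By total probability, P(X = 1) = 0.35·0 + 0.41·0.0104451 + 0.24·0.125 = 0.0342825.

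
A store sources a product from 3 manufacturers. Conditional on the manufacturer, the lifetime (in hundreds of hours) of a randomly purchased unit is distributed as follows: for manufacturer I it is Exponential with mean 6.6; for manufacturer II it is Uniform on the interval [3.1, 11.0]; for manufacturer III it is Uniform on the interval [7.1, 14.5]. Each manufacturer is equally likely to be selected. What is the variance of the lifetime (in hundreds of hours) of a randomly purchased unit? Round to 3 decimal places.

21.320

Per component, I: μ=6.6, E[X²]=87.12; II: μ=7.05, E[X²]=54.9033; III: μ=10.8, E[X²]=121.203.
E[X] = 0.333333·6.6 + 0.333333·7.05 + 0.333333·10.8 = 8.15.
E[X²] = 0.333333·87.12 + 0.333333·54.9033 + 0.333333·121.203 = 87.7422.
Var(X) = E[X²] − (E[X])² = 87.7422 − 66.4225 = 21.3197.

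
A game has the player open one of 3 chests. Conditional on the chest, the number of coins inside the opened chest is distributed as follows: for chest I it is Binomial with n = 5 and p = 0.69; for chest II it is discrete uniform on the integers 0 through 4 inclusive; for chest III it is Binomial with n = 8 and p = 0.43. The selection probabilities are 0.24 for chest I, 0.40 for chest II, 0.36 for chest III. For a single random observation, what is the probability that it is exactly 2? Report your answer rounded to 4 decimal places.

0.1780

Conditional on each chest, P(X = 2): I: 0.141835; II: 0.2; III: 0.17756.
By total probability, P(X = 2) = 0.24·0.141835 + 0.4·0.2 + 0.36·0.17756 = 0.177962.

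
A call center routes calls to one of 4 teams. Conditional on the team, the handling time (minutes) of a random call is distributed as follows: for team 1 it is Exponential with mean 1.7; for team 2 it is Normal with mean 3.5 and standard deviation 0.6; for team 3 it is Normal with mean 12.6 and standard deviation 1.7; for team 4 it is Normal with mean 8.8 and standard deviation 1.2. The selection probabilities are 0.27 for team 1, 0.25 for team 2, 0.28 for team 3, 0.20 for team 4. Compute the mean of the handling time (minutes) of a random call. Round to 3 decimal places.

Component means — 1: 1.7; 2: 3.5; 3: 12.6; 4: 8.8.
E[X] = 0.27·1.7 + 0.25·3.5 + 0.28·12.6 + 0.2·8.8 = 6.622.

6.622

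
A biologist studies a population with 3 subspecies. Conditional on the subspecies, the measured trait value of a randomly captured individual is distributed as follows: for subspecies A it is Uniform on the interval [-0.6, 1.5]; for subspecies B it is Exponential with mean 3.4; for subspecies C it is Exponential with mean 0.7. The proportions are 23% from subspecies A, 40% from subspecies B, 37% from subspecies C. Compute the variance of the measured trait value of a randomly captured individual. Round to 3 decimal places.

Per component, A: μ=0.45, E[X²]=0.57; B: μ=3.4, E[X²]=23.12; C: μ=0.7, E[X²]=0.98.
E[X] = 0.23·0.45 + 0.4·3.4 + 0.37·0.7 = 1.7225.
E[X²] = 0.23·0.57 + 0.4·23.12 + 0.37·0.98 = 9.7417.
Var(X) = E[X²] − (E[X])² = 9.7417 − 2.96701 = 6.77469.

6.775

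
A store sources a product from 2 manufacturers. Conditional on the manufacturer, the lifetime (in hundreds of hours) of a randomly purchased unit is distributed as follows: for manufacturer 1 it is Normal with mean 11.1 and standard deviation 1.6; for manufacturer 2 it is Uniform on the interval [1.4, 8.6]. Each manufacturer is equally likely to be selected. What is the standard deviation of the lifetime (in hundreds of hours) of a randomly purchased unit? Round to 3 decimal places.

Per component, 1: μ=11.1, E[X²]=125.77; 2: μ=5, E[X²]=29.32.
E[X] = 0.5·11.1 + 0.5·5 = 8.05.
E[X²] = 0.5·125.77 + 0.5·29.32 = 77.545.
Var(X) = E[X²] − (E[X])² = 77.545 − 64.8025 = 12.7425.
SD(X) = √12.7425 = 3.56966.

3.570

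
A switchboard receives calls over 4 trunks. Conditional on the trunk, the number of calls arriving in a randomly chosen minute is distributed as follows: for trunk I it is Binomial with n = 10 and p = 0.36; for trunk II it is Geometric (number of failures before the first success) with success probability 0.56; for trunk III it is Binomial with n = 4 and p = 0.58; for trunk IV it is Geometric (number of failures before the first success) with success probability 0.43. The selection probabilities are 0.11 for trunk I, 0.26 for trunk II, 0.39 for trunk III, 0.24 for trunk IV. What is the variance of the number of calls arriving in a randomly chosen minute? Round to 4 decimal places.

Per component, I: μ=3.6, E[X²]=15.264; II: μ=0.785714, E[X²]=2.02041; III: μ=2.32, E[X²]=6.3568; IV: μ=1.32558, E[X²]=4.83991.
E[X] = 0.11·3.6 + 0.26·0.785714 + 0.39·2.32 + 0.24·1.32558 = 1.82323.
E[X²] = 0.11·15.264 + 0.26·2.02041 + 0.39·6.3568 + 0.24·4.83991 = 5.84508.
Var(X) = E[X²] − (E[X])² = 5.84508 − 3.32415 = 2.52093.

2.5209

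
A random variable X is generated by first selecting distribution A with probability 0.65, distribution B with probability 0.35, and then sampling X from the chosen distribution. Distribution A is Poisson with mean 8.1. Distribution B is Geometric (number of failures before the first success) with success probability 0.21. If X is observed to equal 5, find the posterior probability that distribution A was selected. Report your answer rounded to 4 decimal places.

0.7171

Likelihoods P(X=5 | ·): A: 0.088198; B: 0.0646182.
Posterior ∝ prior × likelihood. Numerator for A: 0.65·0.088198 = 0.0573287.
Normalizing constant: 0.65·0.088198 + 0.35·0.0646182 = 0.079945.
P(A | observation) = 0.0573287 / 0.079945 = 0.717101.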